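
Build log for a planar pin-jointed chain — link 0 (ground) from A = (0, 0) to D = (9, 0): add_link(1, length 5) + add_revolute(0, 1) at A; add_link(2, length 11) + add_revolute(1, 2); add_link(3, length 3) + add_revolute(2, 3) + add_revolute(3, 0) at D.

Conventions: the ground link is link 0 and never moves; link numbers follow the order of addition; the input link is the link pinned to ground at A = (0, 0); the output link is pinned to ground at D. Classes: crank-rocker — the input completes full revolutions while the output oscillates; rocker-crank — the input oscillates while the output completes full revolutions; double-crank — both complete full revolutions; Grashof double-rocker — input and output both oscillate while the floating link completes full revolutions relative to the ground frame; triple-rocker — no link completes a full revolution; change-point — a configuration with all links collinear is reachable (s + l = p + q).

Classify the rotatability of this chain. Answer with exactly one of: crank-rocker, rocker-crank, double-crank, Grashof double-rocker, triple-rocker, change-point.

lengths: ground=9, input=5, coupler=11, output=3
sorted: s=3 (shortest), l=11 (longest), p+q=14
s + l = 14 vs p + q = 14
s + l = p + q → change-point (collinear configuration reachable)

change-point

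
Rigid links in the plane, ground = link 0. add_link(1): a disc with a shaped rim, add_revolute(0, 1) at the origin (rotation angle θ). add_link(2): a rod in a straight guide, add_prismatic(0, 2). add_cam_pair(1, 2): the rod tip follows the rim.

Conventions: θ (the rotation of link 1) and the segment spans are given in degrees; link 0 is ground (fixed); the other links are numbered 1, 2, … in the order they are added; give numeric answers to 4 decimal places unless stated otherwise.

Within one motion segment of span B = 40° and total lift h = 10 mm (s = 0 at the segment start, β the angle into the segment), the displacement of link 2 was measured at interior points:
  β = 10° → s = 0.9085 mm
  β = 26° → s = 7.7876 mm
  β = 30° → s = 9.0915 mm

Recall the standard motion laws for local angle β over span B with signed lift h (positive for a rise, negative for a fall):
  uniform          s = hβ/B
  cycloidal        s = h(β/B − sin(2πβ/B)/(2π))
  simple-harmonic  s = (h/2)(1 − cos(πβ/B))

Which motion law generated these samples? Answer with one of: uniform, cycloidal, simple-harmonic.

candidates at β/B = r: uniform s = h·r (linear in β); cycloidal s = h·(r − sin(2πr)/(2π)); simple-harmonic s = (h/2)(1 − cos(πr))
β=10°: printed 0.9085 | uniform 2.5000, cycloidal 0.9085, simple-harmonic 1.4645
β=26°: printed 7.7876 | uniform 6.5000, cycloidal 7.7876, simple-harmonic 7.2700
β=30°: printed 9.0915 | uniform 7.5000, cycloidal 9.0915, simple-harmonic 8.5355
only one law matches every sample → cycloidal

cycloidal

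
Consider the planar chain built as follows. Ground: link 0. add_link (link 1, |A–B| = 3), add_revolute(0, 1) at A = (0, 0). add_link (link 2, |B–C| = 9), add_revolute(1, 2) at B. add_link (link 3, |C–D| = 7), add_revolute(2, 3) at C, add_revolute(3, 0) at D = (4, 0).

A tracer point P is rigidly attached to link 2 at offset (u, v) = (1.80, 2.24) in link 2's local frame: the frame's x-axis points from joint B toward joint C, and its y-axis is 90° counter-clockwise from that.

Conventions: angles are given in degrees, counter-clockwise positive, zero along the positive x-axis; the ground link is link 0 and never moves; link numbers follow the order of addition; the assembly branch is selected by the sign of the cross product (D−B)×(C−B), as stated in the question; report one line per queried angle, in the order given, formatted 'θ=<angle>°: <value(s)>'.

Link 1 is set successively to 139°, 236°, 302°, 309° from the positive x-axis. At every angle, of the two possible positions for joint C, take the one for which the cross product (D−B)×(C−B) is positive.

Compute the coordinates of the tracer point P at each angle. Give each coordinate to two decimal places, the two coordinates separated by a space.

A=(0,0), D=(4.00,0)
θ=139°: B = A + 3.00·(cos139°, sin139°) = (-2.2641, 1.9682)
θ=139°: |BD| = 6.5661
θ=139°: circle(B,9.00) ∩ circle(D,7.00): a=5.7198, h=6.9487
θ=139°:   candidates: C₊=(5.2755,6.8828) cross=45.625; C₋=(1.1098,-6.3755) cross=-45.625
θ=139°:   branch + wants cross > 0 → take C=(5.2755,6.8828) (cross=45.625)
θ=139°: ex = (C−B)/|BC| = (0.8377,0.5461); ey = (-0.5461,0.8377)
θ=139°: P = B + 1.80·ex + 2.24·ey = (-1.9794,4.8276)
θ=236°: B = A + 3.00·(cos236°, sin236°) = (-1.6776, -2.4871)
θ=236°: |BD| = 6.1984
θ=236°: circle(B,9.00) ∩ circle(D,7.00): a=5.6805, h=6.9808
θ=236°:   candidates: C₊=(0.7246,6.1864) cross=43.270; C₋=(6.3266,-6.6020) cross=-43.270
θ=236°:   branch + wants cross > 0 → take C=(0.7246,6.1864) (cross=43.270)
θ=236°: ex = (C−B)/|BC| = (0.2669,0.9637); ey = (-0.9637,0.2669)
θ=236°: P = B + 1.80·ex + 2.24·ey = (-3.3559,-0.1545)
θ=302°: B = A + 3.00·(cos302°, sin302°) = (1.5898, -2.5441)
θ=302°: |BD| = 3.5046
θ=302°: circle(B,9.00) ∩ circle(D,7.00): a=6.3178, h=6.4098
θ=302°:   candidates: C₊=(1.2815,6.4506) cross=22.464; C₋=(10.5880,-2.3661) cross=-22.464
θ=302°:   branch + wants cross > 0 → take C=(1.2815,6.4506) (cross=22.464)
θ=302°: ex = (C−B)/|BC| = (-0.0342,0.9994); ey = (-0.9994,-0.0342)
θ=302°: P = B + 1.80·ex + 2.24·ey = (-0.7106,-0.8219)
θ=309°: B = A + 3.00·(cos309°, sin309°) = (1.8880, -2.3314)
θ=309°: |BD| = 3.1458
θ=309°: circle(B,9.00) ∩ circle(D,7.00): a=6.6590, h=6.0546
θ=309°:   candidates: C₊=(1.8715,6.6685) cross=19.047; C₋=(10.8458,-1.4612) cross=-19.047
θ=309°:   branch + wants cross > 0 → take C=(1.8715,6.6685) (cross=19.047)
θ=309°: ex = (C−B)/|BC| = (-0.0018,1.0000); ey = (-1.0000,-0.0018)
θ=309°: P = B + 1.80·ex + 2.24·ey = (-0.3553,-0.5355)

θ=139°: -1.98 4.83
θ=236°: -3.36 -0.15
θ=302°: -0.71 -0.82
θ=309°: -0.36 -0.54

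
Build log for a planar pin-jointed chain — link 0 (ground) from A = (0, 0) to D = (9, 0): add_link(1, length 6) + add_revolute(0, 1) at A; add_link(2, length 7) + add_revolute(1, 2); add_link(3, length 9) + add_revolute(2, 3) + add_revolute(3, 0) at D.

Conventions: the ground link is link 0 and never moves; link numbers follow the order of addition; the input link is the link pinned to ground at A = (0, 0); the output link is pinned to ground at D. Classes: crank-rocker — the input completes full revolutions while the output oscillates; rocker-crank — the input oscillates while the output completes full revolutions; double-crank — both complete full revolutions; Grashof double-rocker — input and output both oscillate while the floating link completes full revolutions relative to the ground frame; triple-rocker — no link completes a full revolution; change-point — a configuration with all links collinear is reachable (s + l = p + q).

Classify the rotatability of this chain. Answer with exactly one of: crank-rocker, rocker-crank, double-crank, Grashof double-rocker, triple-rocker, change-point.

lengths: ground=9, input=6, coupler=7, output=9
sorted: s=6 (shortest), l=9 (longest), p+q=16
s + l = 15 vs p + q = 16
s + l < p + q (Grashof) with shortest = input link → crank-rocker

crank-rocker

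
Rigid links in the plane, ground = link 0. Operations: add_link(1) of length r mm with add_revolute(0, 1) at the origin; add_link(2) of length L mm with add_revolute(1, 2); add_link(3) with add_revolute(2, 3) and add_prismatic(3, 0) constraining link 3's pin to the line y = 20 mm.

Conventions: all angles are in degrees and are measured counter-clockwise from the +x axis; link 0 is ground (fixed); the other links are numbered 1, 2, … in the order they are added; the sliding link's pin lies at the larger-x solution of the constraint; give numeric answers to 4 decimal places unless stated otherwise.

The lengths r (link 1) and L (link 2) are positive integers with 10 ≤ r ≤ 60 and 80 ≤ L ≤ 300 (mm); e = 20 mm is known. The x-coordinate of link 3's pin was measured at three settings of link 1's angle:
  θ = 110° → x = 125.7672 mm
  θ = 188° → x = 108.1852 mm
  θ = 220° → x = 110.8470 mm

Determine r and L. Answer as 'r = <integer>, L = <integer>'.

constraint per measurement: (x − r cos θ)² + (r sin θ − e)² = L²
subtracting the θ₁ and θ₂ equations cancels the r² and L² terms:
r = (x₁² − x₂²) / (2[(x₁cos θ₁ + e sin θ₁) − (x₂cos θ₂ + e sin θ₂)]) = 24.0000 → r = 24
L² = (x₁ − r cos θ₁)² + (r sin θ₁ − e)² = 17955.9996 → L = 134.0000 → L = 134
check at θ₃=220°: x = 110.8470 (printed 110.8470) ✓

r = 24, L = 134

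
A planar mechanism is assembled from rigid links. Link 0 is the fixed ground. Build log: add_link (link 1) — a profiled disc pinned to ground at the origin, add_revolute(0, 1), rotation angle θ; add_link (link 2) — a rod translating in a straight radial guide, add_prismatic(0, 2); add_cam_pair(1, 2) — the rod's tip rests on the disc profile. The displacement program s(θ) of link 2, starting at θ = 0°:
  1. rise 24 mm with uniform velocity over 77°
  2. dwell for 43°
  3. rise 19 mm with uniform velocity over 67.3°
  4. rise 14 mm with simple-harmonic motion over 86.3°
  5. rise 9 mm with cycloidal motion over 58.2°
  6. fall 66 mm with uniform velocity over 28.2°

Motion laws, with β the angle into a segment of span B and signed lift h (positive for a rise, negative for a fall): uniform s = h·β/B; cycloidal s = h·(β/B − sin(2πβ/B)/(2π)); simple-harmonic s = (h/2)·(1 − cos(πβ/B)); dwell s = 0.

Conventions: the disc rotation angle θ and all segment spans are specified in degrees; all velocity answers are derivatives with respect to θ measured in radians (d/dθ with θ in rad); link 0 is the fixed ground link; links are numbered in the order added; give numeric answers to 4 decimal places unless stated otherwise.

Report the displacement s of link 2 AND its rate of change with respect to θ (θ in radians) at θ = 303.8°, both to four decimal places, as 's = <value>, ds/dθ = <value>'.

seg 1 [0°–77°] uniform, h=24: full span → s += 24 → s = 24.0000
seg 2 [77°–120°] dwell: s stays 24.0000
seg 3 [120°–187.3°] uniform, h=19: full span → s += 19 → s = 43.0000
seg 4 [187.3°–273.6°] simple-harmonic, h=14: full span → s += 14 → s = 57.0000
seg 5 [273.6°–331.8°] cycloidal, h=9: θ=303.8° here. β=30.2, B=58.2. 9·(0.5189 − sin(2π·0.5189)/(2π)) = 4.8398 → s = 61.8398
velocity in seg [273.6°–331.8°] (cycloidal), θ in radians: β = 30.2° = 0.5271 rad, B = 58.2° = 1.0158 rad; ds/dθ = (h/B)(1 − cos(2πβ/B)) = (9/1.0158)(1 − cos(2π·0.5189)) = 17.657942 mm/rad

s = 61.8398, ds/dθ = 17.6579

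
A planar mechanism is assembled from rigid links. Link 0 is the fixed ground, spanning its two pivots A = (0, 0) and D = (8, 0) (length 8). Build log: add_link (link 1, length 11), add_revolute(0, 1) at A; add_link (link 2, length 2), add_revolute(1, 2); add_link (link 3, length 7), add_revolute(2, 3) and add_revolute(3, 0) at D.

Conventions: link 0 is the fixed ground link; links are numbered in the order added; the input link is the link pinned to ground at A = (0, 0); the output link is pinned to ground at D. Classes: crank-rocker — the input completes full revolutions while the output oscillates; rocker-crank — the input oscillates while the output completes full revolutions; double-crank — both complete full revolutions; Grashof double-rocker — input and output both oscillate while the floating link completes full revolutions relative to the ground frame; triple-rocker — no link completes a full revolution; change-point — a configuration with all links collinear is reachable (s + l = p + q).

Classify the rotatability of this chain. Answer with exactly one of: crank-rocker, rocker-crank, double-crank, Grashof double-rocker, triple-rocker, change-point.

lengths: ground=8, input=11, coupler=2, output=7
sorted: s=2 (shortest), l=11 (longest), p+q=15
s + l = 13 vs p + q = 15
s + l < p + q (Grashof) with shortest = coupler link → Grashof double-rocker

Grashof double-rocker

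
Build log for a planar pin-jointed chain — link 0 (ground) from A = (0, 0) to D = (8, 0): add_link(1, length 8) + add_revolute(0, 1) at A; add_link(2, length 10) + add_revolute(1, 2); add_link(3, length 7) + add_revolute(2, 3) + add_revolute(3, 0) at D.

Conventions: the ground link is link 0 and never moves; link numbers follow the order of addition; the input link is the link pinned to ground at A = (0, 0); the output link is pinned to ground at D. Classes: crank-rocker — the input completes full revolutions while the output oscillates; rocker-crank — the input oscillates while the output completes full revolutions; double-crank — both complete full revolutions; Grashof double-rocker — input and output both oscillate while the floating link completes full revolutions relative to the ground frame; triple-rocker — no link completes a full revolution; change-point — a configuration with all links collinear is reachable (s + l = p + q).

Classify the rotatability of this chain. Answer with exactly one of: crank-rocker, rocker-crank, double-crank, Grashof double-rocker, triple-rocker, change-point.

lengths: ground=8, input=8, coupler=10, output=7
sorted: s=7 (shortest), l=10 (longest), p+q=16
s + l = 17 vs p + q = 16
s + l > p + q → non-Grashof → no link fully rotates → triple-rocker

triple-rocker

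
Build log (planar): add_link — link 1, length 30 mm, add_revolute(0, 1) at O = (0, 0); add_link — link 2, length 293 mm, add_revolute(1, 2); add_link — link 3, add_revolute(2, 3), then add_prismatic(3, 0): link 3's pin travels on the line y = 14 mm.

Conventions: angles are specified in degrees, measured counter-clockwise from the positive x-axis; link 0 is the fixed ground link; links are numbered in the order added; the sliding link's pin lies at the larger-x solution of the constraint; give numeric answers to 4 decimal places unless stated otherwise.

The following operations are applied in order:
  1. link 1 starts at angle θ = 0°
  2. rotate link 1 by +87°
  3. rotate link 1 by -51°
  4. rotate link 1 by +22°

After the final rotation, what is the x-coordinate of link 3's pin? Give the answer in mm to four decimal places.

geometry: r = 30 mm, L = 293 mm, e = 14 mm; θ starts at 0°
rotate link 1 by +87°: θ ← 0° +87° = 87°
rotate link 1 by -51°: θ ← 87° -51° = 36°
rotate link 1 by +22°: θ ← 36° +22° = 58°
crank pin P = (r cos θ, r sin θ) = (15.897578, 25.441443)
h = r sin θ − e = 25.441443 − 14 = 11.441443
x = r cos θ + √(L² − h²) = 15.897578 + 292.776525 = 308.674103

308.6741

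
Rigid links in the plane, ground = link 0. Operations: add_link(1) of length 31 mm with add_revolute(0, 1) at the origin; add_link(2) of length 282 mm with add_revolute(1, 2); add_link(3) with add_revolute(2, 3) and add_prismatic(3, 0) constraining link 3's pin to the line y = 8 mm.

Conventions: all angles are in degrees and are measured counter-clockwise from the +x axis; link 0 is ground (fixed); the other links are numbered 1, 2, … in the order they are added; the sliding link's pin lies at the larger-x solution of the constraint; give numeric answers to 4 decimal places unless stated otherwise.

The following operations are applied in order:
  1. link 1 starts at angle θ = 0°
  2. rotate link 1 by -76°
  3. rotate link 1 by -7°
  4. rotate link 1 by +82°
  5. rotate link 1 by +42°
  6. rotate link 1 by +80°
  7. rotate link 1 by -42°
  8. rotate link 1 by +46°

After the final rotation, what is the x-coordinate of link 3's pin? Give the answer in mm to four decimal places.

geometry: r = 31 mm, L = 282 mm, e = 8 mm; θ starts at 0°
rotate link 1 by -76°: θ ← 0° -76° = -76°
rotate link 1 by -7°: θ ← -76° -7° = -83°
rotate link 1 by +82°: θ ← -83° +82° = -1°
rotate link 1 by +42°: θ ← -1° +42° = 41°
rotate link 1 by +80°: θ ← 41° +80° = 121°
rotate link 1 by -42°: θ ← 121° -42° = 79°
rotate link 1 by +46°: θ ← 79° +46° = 125°
crank pin P = (r cos θ, r sin θ) = (-17.780870, 25.393713)
h = r sin θ − e = 25.393713 − 8 = 17.393713
x = r cos θ + √(L² − h²) = -17.780870 + 281.463068 = 263.682199

263.6822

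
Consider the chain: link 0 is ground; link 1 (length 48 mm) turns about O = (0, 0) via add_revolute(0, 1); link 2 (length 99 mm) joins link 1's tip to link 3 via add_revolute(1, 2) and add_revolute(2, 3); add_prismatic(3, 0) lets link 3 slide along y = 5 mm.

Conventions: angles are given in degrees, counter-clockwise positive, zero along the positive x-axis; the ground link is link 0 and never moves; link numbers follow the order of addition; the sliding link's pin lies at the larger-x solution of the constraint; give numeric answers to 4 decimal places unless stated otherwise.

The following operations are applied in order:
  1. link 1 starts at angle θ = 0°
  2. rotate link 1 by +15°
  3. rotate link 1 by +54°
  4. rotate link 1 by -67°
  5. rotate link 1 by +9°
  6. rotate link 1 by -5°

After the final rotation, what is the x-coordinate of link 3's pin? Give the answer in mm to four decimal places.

geometry: r = 48 mm, L = 99 mm, e = 5 mm; θ starts at 0°
rotate link 1 by +15°: θ ← 0° +15° = 15°
rotate link 1 by +54°: θ ← 15° +54° = 69°
rotate link 1 by -67°: θ ← 69° -67° = 2°
rotate link 1 by +9°: θ ← 2° +9° = 11°
rotate link 1 by -5°: θ ← 11° -5° = 6°
crank pin P = (r cos θ, r sin θ) = (47.737051, 5.017366)
h = r sin θ − e = 5.017366 − 5 = 0.017366
x = r cos θ + √(L² − h²) = 47.737051 + 98.999998 = 146.737049

146.7370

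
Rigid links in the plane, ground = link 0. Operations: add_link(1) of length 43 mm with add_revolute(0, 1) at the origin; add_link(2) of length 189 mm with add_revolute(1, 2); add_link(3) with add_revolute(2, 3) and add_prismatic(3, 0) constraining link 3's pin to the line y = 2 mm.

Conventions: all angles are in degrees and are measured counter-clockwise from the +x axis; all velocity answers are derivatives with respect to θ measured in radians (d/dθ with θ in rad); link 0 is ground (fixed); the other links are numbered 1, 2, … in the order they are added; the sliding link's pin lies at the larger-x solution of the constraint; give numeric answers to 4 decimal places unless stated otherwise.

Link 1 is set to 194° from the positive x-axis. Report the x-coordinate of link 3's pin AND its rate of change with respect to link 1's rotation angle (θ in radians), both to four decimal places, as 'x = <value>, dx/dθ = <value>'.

geometry: r = 43 mm, L = 189 mm, e = 2 mm
crank pin P = (r cos θ, r sin θ) = (-41.722716, -10.402642)
h = r sin θ − e = -10.402642 − 2 = -12.402642
x = r cos θ + √(L² − h²) = -41.722716 + 188.592615 = 146.869899
dx/dθ = −r sin θ − h·r cos θ/√(L² − h²) (θ in radians; h = -12.402642) = 7.658781

x = 146.8699, dx/dθ = 7.6588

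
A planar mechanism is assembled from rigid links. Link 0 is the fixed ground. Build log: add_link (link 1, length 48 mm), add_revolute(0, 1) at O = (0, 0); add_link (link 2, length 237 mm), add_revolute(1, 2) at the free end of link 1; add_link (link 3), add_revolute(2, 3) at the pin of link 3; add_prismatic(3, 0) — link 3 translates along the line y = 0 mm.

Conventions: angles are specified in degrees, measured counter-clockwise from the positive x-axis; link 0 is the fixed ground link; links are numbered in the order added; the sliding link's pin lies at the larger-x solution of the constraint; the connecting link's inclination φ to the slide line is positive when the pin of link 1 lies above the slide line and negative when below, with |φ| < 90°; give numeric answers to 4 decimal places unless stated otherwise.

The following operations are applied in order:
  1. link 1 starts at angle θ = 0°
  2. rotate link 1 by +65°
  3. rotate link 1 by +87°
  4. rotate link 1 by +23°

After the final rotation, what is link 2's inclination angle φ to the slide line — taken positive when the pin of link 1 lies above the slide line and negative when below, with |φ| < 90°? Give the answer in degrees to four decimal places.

geometry: r = 48 mm, L = 237 mm, e = 0 mm; θ starts at 0°
rotate link 1 by +65°: θ ← 0° +65° = 65°
rotate link 1 by +87°: θ ← 65° +87° = 152°
rotate link 1 by +23°: θ ← 152° +23° = 175°
h = r sin θ − e = 4.183476 − 0 = 4.183476
sin φ = h / L = 4.183476 / 237 = 0.01765180
φ = arcsin(0.01765180) = 1.011426°

1.0114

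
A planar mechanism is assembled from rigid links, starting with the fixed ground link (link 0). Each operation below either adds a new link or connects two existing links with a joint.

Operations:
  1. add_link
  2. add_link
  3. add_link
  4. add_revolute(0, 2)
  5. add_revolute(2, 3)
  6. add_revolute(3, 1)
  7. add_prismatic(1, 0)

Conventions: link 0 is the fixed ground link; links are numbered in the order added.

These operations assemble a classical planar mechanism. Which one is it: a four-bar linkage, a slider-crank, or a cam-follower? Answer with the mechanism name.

links: 4 (incl. ground); joints: 3 revolute, 1 prismatic, 0 higher (cam) pair, forming one closed loop
4 links, 3 revolutes + 1 prismatic in one loop → slider-crank

slider-crank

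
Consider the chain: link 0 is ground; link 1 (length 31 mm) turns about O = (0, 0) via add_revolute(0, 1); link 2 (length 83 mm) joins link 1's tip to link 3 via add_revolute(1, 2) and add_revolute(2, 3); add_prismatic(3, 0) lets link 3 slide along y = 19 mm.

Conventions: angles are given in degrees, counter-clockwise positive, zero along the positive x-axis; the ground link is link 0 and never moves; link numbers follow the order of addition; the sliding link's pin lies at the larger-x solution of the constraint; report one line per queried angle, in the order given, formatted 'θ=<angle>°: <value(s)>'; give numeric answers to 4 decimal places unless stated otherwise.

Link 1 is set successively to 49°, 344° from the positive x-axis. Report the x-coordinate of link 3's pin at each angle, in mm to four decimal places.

geometry: r = 31 mm, L = 83 mm, e = 19 mm
θ=49°: crank pin P = (r cos θ, r sin θ) = (20.337830, 23.395997)
θ=49°: h = r sin θ − e = 23.395997 − 19 = 4.395997
θ=49°: x = r cos θ + √(L² − h²) = 20.337830 + 82.883504 = 103.221334
θ=344°: crank pin P = (r cos θ, r sin θ) = (29.799113, -8.544758)
θ=344°: h = r sin θ − e = -8.544758 − 19 = -27.544758
θ=344°: x = r cos θ + √(L² − h²) = 29.799113 + 78.296145 = 108.095257

θ=49°: 103.2213
θ=344°: 108.0953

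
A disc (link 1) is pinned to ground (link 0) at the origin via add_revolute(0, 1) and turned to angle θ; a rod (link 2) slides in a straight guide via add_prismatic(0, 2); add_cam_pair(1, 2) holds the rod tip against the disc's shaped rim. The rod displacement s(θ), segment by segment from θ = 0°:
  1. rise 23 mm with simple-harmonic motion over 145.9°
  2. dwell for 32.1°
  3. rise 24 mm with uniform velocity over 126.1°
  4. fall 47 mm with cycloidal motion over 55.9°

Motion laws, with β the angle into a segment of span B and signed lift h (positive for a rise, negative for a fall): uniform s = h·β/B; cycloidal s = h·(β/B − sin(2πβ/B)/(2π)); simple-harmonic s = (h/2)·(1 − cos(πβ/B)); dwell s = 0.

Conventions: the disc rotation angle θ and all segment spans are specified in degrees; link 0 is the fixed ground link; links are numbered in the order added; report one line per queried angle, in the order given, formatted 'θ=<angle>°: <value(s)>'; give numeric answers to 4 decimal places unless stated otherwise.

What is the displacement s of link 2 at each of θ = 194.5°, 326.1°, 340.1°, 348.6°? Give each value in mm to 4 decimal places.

segment 1 (0° to 145.9°, simple-harmonic, h = 23) is passed completely: s = 0.0000 + (23) = 23.0000
segment 2 (145.9° to 178°, dwell): s unchanged at 23.0000
θ = 194.5° falls in segment 3 (178° to 304.1°, uniform, h = 24): β = 194.5 − 178 = 16.5°, B = 126.1°; Δs = 24·16.5/126.1 = 3.1404; s = 23.0000 + 3.1404 = 26.1404
segment 3 (178° to 304.1°, uniform, h = 24) is passed completely: s = 23.0000 + (24) = 47.0000
θ = 326.1° falls in segment 4 (304.1° to 360°, cycloidal, h = -47): β = 326.1 − 304.1 = 22°, B = 55.9°; Δs = -47·(0.3936 − sin(2π·0.3936)/(2π)) = -13.8593; s = 47.0000 − 13.8593 = 33.1407
θ = 340.1° falls in segment 4 (304.1° to 360°, cycloidal, h = -47): β = 340.1 − 304.1 = 36°, B = 55.9°; Δs = -47·(0.6440 − sin(2π·0.6440)/(2π)) = -36.1502; s = 47.0000 − 36.1502 = 10.8498
θ = 348.6° falls in segment 4 (304.1° to 360°, cycloidal, h = -47): β = 348.6 − 304.1 = 44.5°, B = 55.9°; Δs = -47·(0.7961 − sin(2π·0.7961)/(2π)) = -44.5842; s = 47.0000 − 44.5842 = 2.4158

θ=194.5°: 26.1404
θ=326.1°: 33.1407
θ=340.1°: 10.8498
θ=348.6°: 2.4158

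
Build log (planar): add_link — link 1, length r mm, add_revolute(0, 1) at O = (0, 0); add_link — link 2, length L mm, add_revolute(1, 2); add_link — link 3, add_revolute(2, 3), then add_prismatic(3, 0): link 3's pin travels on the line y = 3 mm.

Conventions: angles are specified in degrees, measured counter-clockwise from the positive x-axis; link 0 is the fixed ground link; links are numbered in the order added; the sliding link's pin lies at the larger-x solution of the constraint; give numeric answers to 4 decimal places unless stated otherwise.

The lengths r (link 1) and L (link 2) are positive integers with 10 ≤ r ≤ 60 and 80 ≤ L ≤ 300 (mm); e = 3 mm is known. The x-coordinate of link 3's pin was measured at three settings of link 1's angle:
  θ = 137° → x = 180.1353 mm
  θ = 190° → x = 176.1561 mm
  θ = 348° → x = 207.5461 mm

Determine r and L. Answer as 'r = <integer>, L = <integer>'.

constraint per measurement: (x − r cos θ)² + (r sin θ − e)² = L²
subtracting the θ₁ and θ₂ equations cancels the r² and L² terms:
r = (x₁² − x₂²) / (2[(x₁cos θ₁ + e sin θ₁) − (x₂cos θ₂ + e sin θ₂)]) = 16.0002 → r = 16
L² = (x₁ − r cos θ₁)² + (r sin θ₁ − e)² = 36864.0183 → L = 192.0000 → L = 192
check at θ₃=348°: x = 207.5461 (printed 207.5461) ✓

r = 16, L = 192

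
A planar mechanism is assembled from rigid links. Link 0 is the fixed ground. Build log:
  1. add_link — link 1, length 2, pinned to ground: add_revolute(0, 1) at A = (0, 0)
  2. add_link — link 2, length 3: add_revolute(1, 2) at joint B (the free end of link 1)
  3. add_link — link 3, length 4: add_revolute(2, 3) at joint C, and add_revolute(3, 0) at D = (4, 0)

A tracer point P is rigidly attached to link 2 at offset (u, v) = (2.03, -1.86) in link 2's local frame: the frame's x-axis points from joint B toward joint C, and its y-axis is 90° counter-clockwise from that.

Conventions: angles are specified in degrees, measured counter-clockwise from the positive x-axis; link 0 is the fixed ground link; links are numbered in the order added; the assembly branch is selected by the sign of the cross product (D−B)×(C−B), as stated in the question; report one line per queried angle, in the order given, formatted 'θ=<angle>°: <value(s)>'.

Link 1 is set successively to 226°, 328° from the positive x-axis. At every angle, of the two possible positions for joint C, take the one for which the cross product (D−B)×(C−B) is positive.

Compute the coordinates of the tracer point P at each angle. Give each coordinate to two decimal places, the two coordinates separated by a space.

A=(0,0), D=(4.00,0)
θ=226°: B = A + 2.00·(cos226°, sin226°) = (-1.3893, -1.4387)
θ=226°: |BD| = 5.5780
θ=226°: circle(B,3.00) ∩ circle(D,4.00): a=2.1616, h=2.0803
θ=226°:   candidates: C₊=(0.1626,1.1287) cross=11.604; C₋=(1.2357,-2.8911) cross=-11.604
θ=226°:   branch + wants cross > 0 → take C=(0.1626,1.1287) (cross=11.604)
θ=226°: ex = (C−B)/|BC| = (0.5173,0.8558); ey = (-0.8558,0.5173)
θ=226°: P = B + 2.03·ex + -1.86·ey = (1.2526,-0.6636)
θ=328°: B = A + 2.00·(cos328°, sin328°) = (1.6961, -1.0598)
θ=328°: |BD| = 2.5360
θ=328°: circle(B,3.00) ∩ circle(D,4.00): a=-0.1121, h=2.9979
θ=328°:   candidates: C₊=(0.3413,1.6168) cross=7.603; C₋=(2.8471,-3.8303) cross=-7.603
θ=328°:   branch + wants cross > 0 → take C=(0.3413,1.6168) (cross=7.603)
θ=328°: ex = (C−B)/|BC| = (-0.4516,0.8922); ey = (-0.8922,-0.4516)
θ=328°: P = B + 2.03·ex + -1.86·ey = (2.4389,1.5913)

θ=226°: 1.25 -0.66
θ=328°: 2.44 1.59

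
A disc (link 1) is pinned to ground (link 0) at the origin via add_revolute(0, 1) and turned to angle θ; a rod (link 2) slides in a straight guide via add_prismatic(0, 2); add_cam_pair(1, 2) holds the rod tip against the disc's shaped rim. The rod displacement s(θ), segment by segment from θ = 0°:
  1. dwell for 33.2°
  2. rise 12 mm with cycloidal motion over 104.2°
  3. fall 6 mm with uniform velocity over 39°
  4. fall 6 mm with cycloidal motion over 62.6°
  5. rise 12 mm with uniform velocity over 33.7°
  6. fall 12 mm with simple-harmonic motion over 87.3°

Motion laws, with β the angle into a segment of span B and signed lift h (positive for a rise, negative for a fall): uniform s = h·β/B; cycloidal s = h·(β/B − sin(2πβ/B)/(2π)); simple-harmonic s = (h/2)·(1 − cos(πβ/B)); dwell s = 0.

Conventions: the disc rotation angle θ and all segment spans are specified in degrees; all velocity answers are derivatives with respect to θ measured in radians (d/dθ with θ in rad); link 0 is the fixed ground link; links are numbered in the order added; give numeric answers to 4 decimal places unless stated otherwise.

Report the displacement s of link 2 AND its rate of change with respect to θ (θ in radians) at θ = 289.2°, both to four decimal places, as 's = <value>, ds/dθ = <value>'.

segment 1 (0° to 33.2°, dwell): s unchanged at 0.0000
segment 2 (33.2° to 137.4°, cycloidal, h = 12) is passed completely: s = 0.0000 + (12) = 12.0000
segment 3 (137.4° to 176.4°, uniform, h = -6) is passed completely: s = 12.0000 + (-6) = 6.0000
segment 4 (176.4° to 239°, cycloidal, h = -6) is passed completely: s = 6.0000 + (-6) = 0.0000
segment 5 (239° to 272.7°, uniform, h = 12) is passed completely: s = 0.0000 + (12) = 12.0000
θ = 289.2° falls in segment 6 (272.7° to 360°, simple-harmonic, h = -12): β = 289.2 − 272.7 = 16.5°, B = 87.3°; Δs = -12/2·(1 − cos(π·0.1890)) = -1.0270; s = 12.0000 − 1.0270 = 10.9730
velocity in seg [272.7°–360°] (simple-harmonic), θ in radians: β = 16.5° = 0.2880 rad, B = 87.3° = 1.5237 rad; ds/dθ = (πh/(2B)) sin(πβ/B) = (π·(-12)/(2·1.5237)) sin(π·0.1890) = -6.921541 mm/rad

s = 10.9730, ds/dθ = -6.9215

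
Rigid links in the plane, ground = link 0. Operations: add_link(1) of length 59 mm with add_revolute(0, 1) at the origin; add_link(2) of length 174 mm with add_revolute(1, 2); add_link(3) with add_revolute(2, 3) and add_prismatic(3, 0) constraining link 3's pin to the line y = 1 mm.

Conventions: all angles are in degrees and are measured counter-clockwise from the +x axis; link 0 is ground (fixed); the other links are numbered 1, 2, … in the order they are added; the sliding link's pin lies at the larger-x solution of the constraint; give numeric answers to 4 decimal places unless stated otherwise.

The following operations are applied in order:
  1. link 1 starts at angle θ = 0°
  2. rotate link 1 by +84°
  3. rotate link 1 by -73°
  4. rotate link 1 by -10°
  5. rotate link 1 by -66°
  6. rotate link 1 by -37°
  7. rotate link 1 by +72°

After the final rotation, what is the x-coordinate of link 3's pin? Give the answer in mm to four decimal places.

geometry: r = 59 mm, L = 174 mm, e = 1 mm; θ starts at 0°
rotate link 1 by +84°: θ ← 0° +84° = 84°
rotate link 1 by -73°: θ ← 84° -73° = 11°
rotate link 1 by -10°: θ ← 11° -10° = 1°
rotate link 1 by -66°: θ ← 1° -66° = -65°
rotate link 1 by -37°: θ ← -65° -37° = -102°
rotate link 1 by +72°: θ ← -102° +72° = -30°
crank pin P = (r cos θ, r sin θ) = (51.095499, -29.500000)
h = r sin θ − e = -29.500000 − 1 = -30.500000
x = r cos θ + √(L² − h²) = 51.095499 + 171.306013 = 222.401512

222.4015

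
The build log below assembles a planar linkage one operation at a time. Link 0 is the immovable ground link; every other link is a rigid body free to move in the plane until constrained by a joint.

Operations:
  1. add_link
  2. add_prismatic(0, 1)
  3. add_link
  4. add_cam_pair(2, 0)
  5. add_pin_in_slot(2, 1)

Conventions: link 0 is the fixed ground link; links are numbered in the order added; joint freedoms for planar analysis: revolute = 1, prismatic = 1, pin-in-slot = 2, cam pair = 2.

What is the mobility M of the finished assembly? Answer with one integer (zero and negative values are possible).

L=1 J1=0 J2=0
add link → L=2 J1=0 J2=0
P@0,1 dof=1 J1 → L=2 J1=1 J2=0
add link → L=3 J1=1 J2=0
C@2,0 dof=2 J2 → L=3 J1=1 J2=1
PS@2,1 dof=2 J2 → L=3 J1=1 J2=2
M=3(L−1)−2J1−J2=3·2−2·1−2=2

M = 2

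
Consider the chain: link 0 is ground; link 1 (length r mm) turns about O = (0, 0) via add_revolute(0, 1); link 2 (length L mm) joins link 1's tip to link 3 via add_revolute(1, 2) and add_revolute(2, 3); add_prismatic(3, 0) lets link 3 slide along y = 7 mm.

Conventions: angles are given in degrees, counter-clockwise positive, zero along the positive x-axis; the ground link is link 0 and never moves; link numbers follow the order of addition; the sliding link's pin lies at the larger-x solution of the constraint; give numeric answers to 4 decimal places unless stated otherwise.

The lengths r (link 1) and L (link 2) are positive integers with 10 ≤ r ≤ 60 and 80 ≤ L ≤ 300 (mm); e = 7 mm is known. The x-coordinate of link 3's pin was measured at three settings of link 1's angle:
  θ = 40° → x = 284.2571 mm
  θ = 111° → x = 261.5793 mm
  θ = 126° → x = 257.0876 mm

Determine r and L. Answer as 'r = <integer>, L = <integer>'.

constraint per measurement: (x − r cos θ)² + (r sin θ − e)² = L²
subtracting the θ₁ and θ₂ equations cancels the r² and L² terms:
r = (x₁² − x₂²) / (2[(x₁cos θ₁ + e sin θ₁) − (x₂cos θ₂ + e sin θ₂)]) = 20.0000 → r = 20
L² = (x₁ − r cos θ₁)² + (r sin θ₁ − e)² = 72360.9755 → L = 269.0000 → L = 269
check at θ₃=126°: x = 257.0876 (printed 257.0876) ✓

r = 20, L = 269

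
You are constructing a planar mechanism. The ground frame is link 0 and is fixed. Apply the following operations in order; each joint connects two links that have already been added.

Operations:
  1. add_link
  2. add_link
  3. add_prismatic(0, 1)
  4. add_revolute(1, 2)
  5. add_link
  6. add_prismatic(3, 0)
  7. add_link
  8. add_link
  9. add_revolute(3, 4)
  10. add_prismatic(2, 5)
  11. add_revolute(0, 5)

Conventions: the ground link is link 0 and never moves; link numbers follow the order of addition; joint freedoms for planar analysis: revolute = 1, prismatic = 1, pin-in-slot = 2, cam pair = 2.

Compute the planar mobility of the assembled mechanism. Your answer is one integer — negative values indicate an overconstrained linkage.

(L,J1,J2)=(1,0,0); link0 fixed
link1: (2,0,0)
link2: (3,0,0)
P 0-1 [J1]: (3,1,0)
R 1-2 [J1]: (3,2,0)
link3: (4,2,0)
P 3-0 [J1]: (4,3,0)
link4: (5,3,0)
link5: (6,3,0)
R 3-4 [J1]: (6,4,0)
P 2-5 [J1]: (6,5,0)
R 0-5 [J1]: (6,6,0)
Grübler: 3·5 − 2·6 − 0 = 3

M = 3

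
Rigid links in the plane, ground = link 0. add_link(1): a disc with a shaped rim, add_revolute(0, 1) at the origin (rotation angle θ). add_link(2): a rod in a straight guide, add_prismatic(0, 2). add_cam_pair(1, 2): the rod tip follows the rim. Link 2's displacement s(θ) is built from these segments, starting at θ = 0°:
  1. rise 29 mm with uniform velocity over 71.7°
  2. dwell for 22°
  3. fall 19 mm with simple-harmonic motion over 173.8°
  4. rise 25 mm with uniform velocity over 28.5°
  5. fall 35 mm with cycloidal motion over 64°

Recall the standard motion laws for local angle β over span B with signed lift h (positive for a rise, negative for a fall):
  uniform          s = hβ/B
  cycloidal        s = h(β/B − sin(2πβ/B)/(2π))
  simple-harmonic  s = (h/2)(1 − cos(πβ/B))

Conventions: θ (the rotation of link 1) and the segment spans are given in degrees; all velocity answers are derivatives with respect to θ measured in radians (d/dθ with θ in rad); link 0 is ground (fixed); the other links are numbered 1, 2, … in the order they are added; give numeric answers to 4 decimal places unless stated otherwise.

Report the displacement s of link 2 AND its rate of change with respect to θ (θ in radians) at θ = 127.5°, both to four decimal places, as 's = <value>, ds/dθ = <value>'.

segment 1 (0° to 71.7°, uniform, h = 29) is passed completely: s = 0.0000 + (29) = 29.0000
segment 2 (71.7° to 93.7°, dwell): s unchanged at 29.0000
θ = 127.5° falls in segment 3 (93.7° to 267.5°, simple-harmonic, h = -19): β = 127.5 − 93.7 = 33.8°, B = 173.8°; Δs = -19/2·(1 − cos(π·0.1945)) = -1.7186; s = 29.0000 − 1.7186 = 27.2814
velocity in seg [93.7°–267.5°] (simple-harmonic), θ in radians: β = 33.8° = 0.5899 rad, B = 173.8° = 3.0334 rad; ds/dθ = (πh/(2B)) sin(πβ/B) = (π·(-19)/(2·3.0334)) sin(π·0.1945) = -5.644168 mm/rad

s = 27.2814, ds/dθ = -5.6442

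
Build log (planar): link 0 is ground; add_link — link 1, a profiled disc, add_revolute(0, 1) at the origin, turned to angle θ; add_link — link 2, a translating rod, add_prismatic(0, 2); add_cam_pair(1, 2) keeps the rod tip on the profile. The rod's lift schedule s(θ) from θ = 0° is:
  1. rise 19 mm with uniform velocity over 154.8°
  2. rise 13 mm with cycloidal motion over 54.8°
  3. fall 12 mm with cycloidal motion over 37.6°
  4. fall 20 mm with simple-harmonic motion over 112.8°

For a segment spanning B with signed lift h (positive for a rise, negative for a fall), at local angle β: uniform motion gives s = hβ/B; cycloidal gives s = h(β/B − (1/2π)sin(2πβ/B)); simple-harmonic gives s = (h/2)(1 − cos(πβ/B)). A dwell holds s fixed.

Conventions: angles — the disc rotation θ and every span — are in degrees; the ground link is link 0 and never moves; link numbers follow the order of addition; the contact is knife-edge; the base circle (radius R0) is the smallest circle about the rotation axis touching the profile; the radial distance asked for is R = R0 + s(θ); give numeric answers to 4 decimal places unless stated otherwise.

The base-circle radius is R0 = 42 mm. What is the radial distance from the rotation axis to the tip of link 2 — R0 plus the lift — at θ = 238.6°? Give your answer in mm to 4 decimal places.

seg 1 [0°–154.8°] uniform, h=19: full span → s += 19 → s = 19.0000
seg 2 [154.8°–209.6°] cycloidal, h=13: full span → s += 13 → s = 32.0000
seg 3 [209.6°–247.2°] cycloidal, h=-12: θ=238.6° here. β=29, B=37.6. -12·(0.7713 − sin(2π·0.7713)/(2π)) = -11.1481 → s = 20.8519
R = R0 + s = 42 + 20.8519 = 62.8519

62.8519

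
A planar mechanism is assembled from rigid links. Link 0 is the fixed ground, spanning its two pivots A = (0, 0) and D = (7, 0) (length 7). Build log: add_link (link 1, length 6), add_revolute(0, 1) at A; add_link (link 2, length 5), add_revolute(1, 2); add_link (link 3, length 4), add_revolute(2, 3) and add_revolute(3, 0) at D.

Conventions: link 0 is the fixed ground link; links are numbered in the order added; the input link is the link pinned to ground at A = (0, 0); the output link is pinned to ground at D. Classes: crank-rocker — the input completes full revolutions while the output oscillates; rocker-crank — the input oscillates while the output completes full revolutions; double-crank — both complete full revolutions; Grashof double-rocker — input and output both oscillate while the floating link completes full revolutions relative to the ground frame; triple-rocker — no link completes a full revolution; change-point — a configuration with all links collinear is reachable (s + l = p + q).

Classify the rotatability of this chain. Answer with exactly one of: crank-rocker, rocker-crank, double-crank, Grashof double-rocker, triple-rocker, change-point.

lengths: ground=7, input=6, coupler=5, output=4
sorted: s=4 (shortest), l=7 (longest), p+q=11
s + l = 11 vs p + q = 11
s + l = p + q → change-point (collinear configuration reachable)

change-point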